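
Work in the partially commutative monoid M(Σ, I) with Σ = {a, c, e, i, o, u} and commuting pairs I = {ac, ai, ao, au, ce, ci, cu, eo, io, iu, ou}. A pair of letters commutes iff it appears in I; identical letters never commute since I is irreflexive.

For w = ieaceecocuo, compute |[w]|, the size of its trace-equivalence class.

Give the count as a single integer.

#0=i has no predecessor
#1=e depends on [0:i]
#2=a depends on [1:e]
#3=c has no predecessor
#4=e depends on [2:a]
#5=e depends on [4:e]
#6=c depends on [3:c]
#7=o depends on [6:c]
#8=c depends on [7:o]
#9=u depends on [5:e]
#10=o depends on [8:c]
sources: [0:i, 3:c]
N(rest) = Σ N(rest − s) over sources s of rest; N(one piece) = 1:
  size 1 → [9]=1  [10]=1
  size 2 → [5,9]=1  [8,10]=1  [9,10]=2
  size 3 → [4,5,9]=1  [5,9,10]=3  [7,8,10]=1  [8,9,10]=3
  size 4 → [2,4,5,9]=1  [4,5,9,10]=4  [5,8,9,10]=6  [6,7,8,10]=1  [7,8,9,10]=4
  size 5 → [1,2,4,5,9]=1  [2,4,5,9,10]=5  [3,6,7,8,10]=1  [4,5,8,9,10]=10  [5,7,8,9,10]=10  [6,7,8,9,10]=5
  size 6 → [0,1,2,4,5,9]=1  [1,2,4,5,9,10]=6  [2,4,5,8,9,10]=15  [3,6,7,8,9,10]=6  [4,5,7,8,9,10]=20  [5,6,7,8,9,10]=15
  size 7 → [0,1,2,4,5,9,10]=7  [1,2,4,5,8,9,10]=21  [2,4,5,7,8,9,10]=35  [3,5,6,7,8,9,10]=21  [4,5,6,7,8,9,10]=35
  size 8 → [0,1,2,4,5,8,9,10]=28  [1,2,4,5,7,8,9,10]=56  [2,4,5,6,7,8,9,10]=70  [3,4,5,6,7,8,9,10]=56
  size 9 → [0,1,2,4,5,7,8,9,10]=84  [1,2,4,5,6,7,8,9,10]=126  [2,3,4,5,6,7,8,9,10]=126
  first=0(i) contributes 252
  first=3(c) contributes 210
|[w]| = 462

462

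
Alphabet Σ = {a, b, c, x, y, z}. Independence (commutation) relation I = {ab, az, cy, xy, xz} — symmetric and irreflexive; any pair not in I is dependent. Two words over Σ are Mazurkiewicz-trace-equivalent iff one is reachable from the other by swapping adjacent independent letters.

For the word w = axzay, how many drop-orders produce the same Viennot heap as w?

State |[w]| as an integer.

4

drop 0:a onto floor
drop 1:x onto {0:a}
drop 2:z onto floor
drop 3:a onto {1:x}
drop 4:y onto {2:z, 3:a}
ground layer = {0:a, 2:z}
drop-orders for the pieces not yet dropped (sum over which currently-grounded one goes next):
  1 to go: {4} 1
  2 to go: {2,4} 1  {3,4} 1
  3 to go: {1,3,4} 1  {2,3,4} 2
  if 0:a drops first: 3 orders
  if 2:z drops first: 1 orders
heap linearizations: 4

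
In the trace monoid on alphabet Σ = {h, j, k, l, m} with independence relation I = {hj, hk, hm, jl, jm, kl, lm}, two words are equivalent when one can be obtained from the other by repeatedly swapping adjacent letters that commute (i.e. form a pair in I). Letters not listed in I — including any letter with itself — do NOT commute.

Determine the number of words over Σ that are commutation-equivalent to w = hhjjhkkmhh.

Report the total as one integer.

#0=h has no predecessor
#1=h depends on [0:h]
#2=j has no predecessor
#3=j depends on [2:j]
#4=h depends on [1:h]
#5=k depends on [3:j]
#6=k depends on [5:k]
#7=m depends on [6:k]
#8=h depends on [4:h]
#9=h depends on [8:h]
sources: [0:h, 2:j]
N(rest) = Σ N(rest − s) over sources s of rest; N(one piece) = 1:
  size 1 → [7]=1  [9]=1
  size 2 → [6,7]=1  [7,9]=2  [8,9]=1
  size 3 → [4,8,9]=1  [5,6,7]=1  [6,7,9]=3  [7,8,9]=3
  size 4 → [1,4,8,9]=1  [3,5,6,7]=1  [4,7,8,9]=4  [5,6,7,9]=4  [6,7,8,9]=6
  size 5 → [0,1,4,8,9]=1  [1,4,7,8,9]=5  [2,3,5,6,7]=1  [3,5,6,7,9]=5  [4,6,7,8,9]=10  [5,6,7,8,9]=10
  size 6 → [0,1,4,7,8,9]=6  [1,4,6,7,8,9]=15  [2,3,5,6,7,9]=6  [3,5,6,7,8,9]=15  [4,5,6,7,8,9]=20
  size 7 → [0,1,4,6,7,8,9]=21  [1,4,5,6,7,8,9]=35  [2,3,5,6,7,8,9]=21  [3,4,5,6,7,8,9]=35
  size 8 → [0,1,4,5,6,7,8,9]=56  [1,3,4,5,6,7,8,9]=70  [2,3,4,5,6,7,8,9]=56
  first=0(h) contributes 126
  first=2(j) contributes 126
|[w]| = 252

252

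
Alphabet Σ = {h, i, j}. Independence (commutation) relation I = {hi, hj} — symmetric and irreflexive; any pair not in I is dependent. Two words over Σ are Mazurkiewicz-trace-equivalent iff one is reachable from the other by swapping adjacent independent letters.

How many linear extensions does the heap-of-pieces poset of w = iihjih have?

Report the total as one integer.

0(i) covers ∅
1(i) covers 0:i
2(h) covers ∅
3(j) covers 1:i
4(i) covers 3:j
5(h) covers 2:h
floor of heap: 0:i, 2:h
completions by unplaced set U, small U first (add the entries for U minus each lowest piece of U):
  |U|=1: {4}:1  {5}:1
  |U|=2: {2,5}:1  {3,4}:1  {4,5}:2
  |U|=3: {1,3,4}:1  {2,4,5}:3  {3,4,5}:3
  |U|=4: {0,1,3,4}:1  {1,3,4,5}:4  {2,3,4,5}:6
  start at 0(i): 10
  start at 2(h): 5
sum over floor = 15

15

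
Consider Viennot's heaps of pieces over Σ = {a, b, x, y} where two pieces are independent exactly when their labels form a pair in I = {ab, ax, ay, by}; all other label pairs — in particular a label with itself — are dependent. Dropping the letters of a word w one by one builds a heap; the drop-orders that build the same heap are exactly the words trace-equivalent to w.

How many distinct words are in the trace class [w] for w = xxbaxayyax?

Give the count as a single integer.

120

0(x) covers ∅
1(x) covers 0:x
2(b) covers 1:x
3(a) covers ∅
4(x) covers 2:b
5(a) covers 3:a
6(y) covers 4:x
7(y) covers 6:y
8(a) covers 5:a
9(x) covers 7:y
floor of heap: 0:x, 3:a
completions by unplaced set U, small U first (add the entries for U minus each lowest piece of U):
  |U|=1: {8}:1  {9}:1
  |U|=2: {5,8}:1  {7,9}:1  {8,9}:2
  |U|=3: {3,5,8}:1  {5,8,9}:3  {6,7,9}:1  {7,8,9}:3
  |U|=4: {3,5,8,9}:4  {4,6,7,9}:1  {5,7,8,9}:6  {6,7,8,9}:4
  |U|=5: {2,4,6,7,9}:1  {3,5,7,8,9}:10  {4,6,7,8,9}:5  {5,6,7,8,9}:10
  |U|=6: {1,2,4,6,7,9}:1  {2,4,6,7,8,9}:6  {3,5,6,7,8,9}:20  {4,5,6,7,8,9}:15
  |U|=7: {0,1,2,4,6,7,9}:1  {1,2,4,6,7,8,9}:7  {2,4,5,6,7,8,9}:21  {3,4,5,6,7,8,9}:35
  |U|=8: {0,1,2,4,6,7,8,9}:8  {1,2,4,5,6,7,8,9}:28  {2,3,4,5,6,7,8,9}:56
  start at 0(x): 84
  start at 3(a): 36
sum over floor = 120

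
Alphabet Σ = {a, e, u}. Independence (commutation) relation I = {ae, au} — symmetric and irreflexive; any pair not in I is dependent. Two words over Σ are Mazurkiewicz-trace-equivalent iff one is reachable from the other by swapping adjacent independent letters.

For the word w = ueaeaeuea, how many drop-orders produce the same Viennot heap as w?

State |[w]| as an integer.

84

drop 0:u onto floor
drop 1:e onto {0:u}
drop 2:a onto floor
drop 3:e onto {1:e}
drop 4:a onto {2:a}
drop 5:e onto {3:e}
drop 6:u onto {5:e}
drop 7:e onto {6:u}
drop 8:a onto {4:a}
ground layer = {0:u, 2:a}
drop-orders for the pieces not yet dropped (sum over which currently-grounded one goes next):
  1 to go: {7} 1  {8} 1
  2 to go: {4,8} 1  {6,7} 1  {7,8} 2
  3 to go: {2,4,8} 1  {4,7,8} 3  {5,6,7} 1  {6,7,8} 3
  4 to go: {2,4,7,8} 4  {3,5,6,7} 1  {4,6,7,8} 6  {5,6,7,8} 4
  5 to go: {1,3,5,6,7} 1  {2,4,6,7,8} 10  {3,5,6,7,8} 5  {4,5,6,7,8} 10
  6 to go: {0,1,3,5,6,7} 1  {1,3,5,6,7,8} 6  {2,4,5,6,7,8} 20  {3,4,5,6,7,8} 15
  7 to go: {0,1,3,5,6,7,8} 7  {1,3,4,5,6,7,8} 21  {2,3,4,5,6,7,8} 35
  if 0:u drops first: 56 orders
  if 2:a drops first: 28 orders
heap linearizations: 84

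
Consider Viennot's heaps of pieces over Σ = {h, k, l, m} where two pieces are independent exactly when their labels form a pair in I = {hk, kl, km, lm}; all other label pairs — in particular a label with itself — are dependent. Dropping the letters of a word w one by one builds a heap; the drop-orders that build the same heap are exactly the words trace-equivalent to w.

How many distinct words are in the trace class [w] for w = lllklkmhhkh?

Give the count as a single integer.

825

drop 0:l onto floor
drop 1:l onto {0:l}
drop 2:l onto {1:l}
drop 3:k onto floor
drop 4:l onto {2:l}
drop 5:k onto {3:k}
drop 6:m onto floor
drop 7:h onto {4:l, 6:m}
drop 8:h onto {7:h}
drop 9:k onto {5:k}
drop 10:h onto {8:h}
ground layer = {0:l, 3:k, 6:m}
drop-orders for the pieces not yet dropped (sum over which currently-grounded one goes next):
  1 to go: {9} 1  {10} 1
  2 to go: {5,9} 1  {8,10} 1  {9,10} 2
  3 to go: {3,5,9} 1  {5,9,10} 3  {7,8,10} 1  {8,9,10} 3
  4 to go: {3,5,9,10} 4  {4,7,8,10} 1  {5,8,9,10} 6  {6,7,8,10} 1  {7,8,9,10} 4
  5 to go: {2,4,7,8,10} 1  {3,5,8,9,10} 10  {4,6,7,8,10} 2  {4,7,8,9,10} 5  {5,7,8,9,10} 10  {6,7,8,9,10} 5
  6 to go: {1,2,4,7,8,10} 1  {2,4,6,7,8,10} 3  {2,4,7,8,9,10} 6  {3,5,7,8,9,10} 20  {4,5,7,8,9,10} 15  {4,6,7,8,9,10} 12  {5,6,7,8,9,10} 15
  7 to go: {0,1,2,4,7,8,10} 1  {1,2,4,6,7,8,10} 4  {1,2,4,7,8,9,10} 7  {2,4,5,7,8,9,10} 21  {2,4,6,7,8,9,10} 21  {3,4,5,7,8,9,10} 35  {3,5,6,7,8,9,10} 35  {4,5,6,7,8,9,10} 42
  8 to go: {0,1,2,4,6,7,8,10} 5  {0,1,2,4,7,8,9,10} 8  {1,2,4,5,7,8,9,10} 28  {1,2,4,6,7,8,9,10} 32  {2,3,4,5,7,8,9,10} 56  {2,4,5,6,7,8,9,10} 84  {3,4,5,6,7,8,9,10} 112
  9 to go: {0,1,2,4,5,7,8,9,10} 36  {0,1,2,4,6,7,8,9,10} 45  {1,2,3,4,5,7,8,9,10} 84  {1,2,4,5,6,7,8,9,10} 144  {2,3,4,5,6,7,8,9,10} 252
  if 0:l drops first: 480 orders
  if 3:k drops first: 225 orders
  if 6:m drops first: 120 orders
heap linearizations: 825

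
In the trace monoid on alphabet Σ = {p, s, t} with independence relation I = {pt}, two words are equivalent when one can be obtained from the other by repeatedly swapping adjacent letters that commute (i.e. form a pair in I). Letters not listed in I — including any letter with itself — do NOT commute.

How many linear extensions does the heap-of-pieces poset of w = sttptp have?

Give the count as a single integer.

10

drop 0:s onto floor
drop 1:t onto {0:s}
drop 2:t onto {1:t}
drop 3:p onto {0:s}
drop 4:t onto {2:t}
drop 5:p onto {3:p}
ground layer = {0:s}
drop-orders for the pieces not yet dropped (sum over which currently-grounded one goes next):
  1 to go: {4} 1  {5} 1
  2 to go: {2,4} 1  {3,5} 1  {4,5} 2
  3 to go: {1,2,4} 1  {2,4,5} 3  {3,4,5} 3
  4 to go: {1,2,4,5} 4  {2,3,4,5} 6
  if 0:s drops first: 10 orders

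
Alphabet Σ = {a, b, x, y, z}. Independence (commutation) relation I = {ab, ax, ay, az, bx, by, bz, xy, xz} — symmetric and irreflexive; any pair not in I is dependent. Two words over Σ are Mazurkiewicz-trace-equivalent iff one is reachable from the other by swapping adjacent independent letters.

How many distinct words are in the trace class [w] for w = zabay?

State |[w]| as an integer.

30

piece 0:z — minimal
piece 1:a — minimal
piece 2:b — minimal
piece 3:a rests on {1:a}
piece 4:y rests on {0:z}
minimal pieces: {0:z, 1:a, 2:b}
ways to finish when only these pieces remain (= sum over removing one remaining piece with nothing left below it):
  1 left: {2}→1  {3}→1  {4}→1
  2 left: {0,4}→1  {1,3}→1  {2,3}→2  {2,4}→2  {3,4}→2
  3 left: {0,2,4}→3  {0,3,4}→3  {1,2,3}→3  {1,3,4}→3  {2,3,4}→6
  placing 0:z first → 12 extensions
  placing 1:a first → 12 extensions
  placing 2:b first → 6 extensions
total linear extensions = 30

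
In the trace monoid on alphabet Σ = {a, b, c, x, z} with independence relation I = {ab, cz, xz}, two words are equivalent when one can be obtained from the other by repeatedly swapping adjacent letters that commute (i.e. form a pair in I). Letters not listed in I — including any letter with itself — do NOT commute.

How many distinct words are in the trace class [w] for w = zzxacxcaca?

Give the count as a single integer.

0(z) covers ∅
1(z) covers 0:z
2(x) covers ∅
3(a) covers 1:z, 2:x
4(c) covers 3:a
5(x) covers 4:c
6(c) covers 5:x
7(a) covers 6:c
8(c) covers 7:a
9(a) covers 8:c
floor of heap: 0:z, 2:x
completions by unplaced set U, small U first (add the entries for U minus each lowest piece of U):
  |U|=1: {9}:1
  |U|=2: {8,9}:1
  |U|=3: {7,8,9}:1
  |U|=4: {6,7,8,9}:1
  |U|=5: {5,6,7,8,9}:1
  |U|=6: {4,5,6,7,8,9}:1
  |U|=7: {3,4,5,6,7,8,9}:1
  |U|=8: {1,3,4,5,6,7,8,9}:1  {2,3,4,5,6,7,8,9}:1
  start at 0(z): 2
  start at 2(x): 1
sum over floor = 3

3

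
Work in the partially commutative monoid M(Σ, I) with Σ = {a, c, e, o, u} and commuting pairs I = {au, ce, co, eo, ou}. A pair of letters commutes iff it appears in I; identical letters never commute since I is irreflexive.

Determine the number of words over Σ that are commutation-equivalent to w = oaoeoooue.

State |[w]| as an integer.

35

drop 0:o onto floor
drop 1:a onto {0:o}
drop 2:o onto {1:a}
drop 3:e onto {1:a}
drop 4:o onto {2:o}
drop 5:o onto {4:o}
drop 6:o onto {5:o}
drop 7:u onto {3:e}
drop 8:e onto {7:u}
ground layer = {0:o}
drop-orders for the pieces not yet dropped (sum over which currently-grounded one goes next):
  1 to go: {6} 1  {8} 1
  2 to go: {5,6} 1  {6,8} 2  {7,8} 1
  3 to go: {3,7,8} 1  {4,5,6} 1  {5,6,8} 3  {6,7,8} 3
  4 to go: {2,4,5,6} 1  {3,6,7,8} 4  {4,5,6,8} 4  {5,6,7,8} 6
  5 to go: {2,4,5,6,8} 5  {3,5,6,7,8} 10  {4,5,6,7,8} 10
  6 to go: {2,4,5,6,7,8} 15  {3,4,5,6,7,8} 20
  7 to go: {2,3,4,5,6,7,8} 35
  if 0:o drops first: 35 orders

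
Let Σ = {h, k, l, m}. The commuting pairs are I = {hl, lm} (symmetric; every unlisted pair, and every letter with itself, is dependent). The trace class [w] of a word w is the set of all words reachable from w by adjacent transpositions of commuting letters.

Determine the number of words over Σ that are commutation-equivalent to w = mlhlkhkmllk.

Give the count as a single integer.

18

0(m) covers ∅
1(l) covers ∅
2(h) covers 0:m
3(l) covers 1:l
4(k) covers 2:h, 3:l
5(h) covers 4:k
6(k) covers 5:h
7(m) covers 6:k
8(l) covers 6:k
9(l) covers 8:l
10(k) covers 7:m, 9:l
floor of heap: 0:m, 1:l
completions by unplaced set U, small U first (add the entries for U minus each lowest piece of U):
  |U|=1: {10}:1
  |U|=2: {7,10}:1  {9,10}:1
  |U|=3: {7,9,10}:2  {8,9,10}:1
  |U|=4: {7,8,9,10}:3
  |U|=5: {6,7,8,9,10}:3
  |U|=6: {5,6,7,8,9,10}:3
  |U|=7: {4,5,6,7,8,9,10}:3
  |U|=8: {2,4,5,6,7,8,9,10}:3  {3,4,5,6,7,8,9,10}:3
  |U|=9: {0,2,4,5,6,7,8,9,10}:3  {1,3,4,5,6,7,8,9,10}:3  {2,3,4,5,6,7,8,9,10}:6
  start at 0(m): 9
  start at 1(l): 9
sum over floor = 18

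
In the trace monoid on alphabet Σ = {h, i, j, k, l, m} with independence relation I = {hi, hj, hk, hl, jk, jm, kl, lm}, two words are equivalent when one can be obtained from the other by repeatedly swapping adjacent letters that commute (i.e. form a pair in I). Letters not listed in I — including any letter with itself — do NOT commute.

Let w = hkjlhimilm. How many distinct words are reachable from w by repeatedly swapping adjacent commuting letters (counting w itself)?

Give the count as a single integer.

#0=h has no predecessor
#1=k has no predecessor
#2=j has no predecessor
#3=l depends on [2:j]
#4=h depends on [0:h]
#5=i depends on [1:k, 3:l]
#6=m depends on [4:h, 5:i]
#7=i depends on [6:m]
#8=l depends on [7:i]
#9=m depends on [7:i]
sources: [0:h, 1:k, 2:j]
N(rest) = Σ N(rest − s) over sources s of rest; N(one piece) = 1:
  size 1 → [8]=1  [9]=1
  size 2 → [8,9]=2
  size 3 → [7,8,9]=2
  size 4 → [6,7,8,9]=2
  size 5 → [4,6,7,8,9]=2  [5,6,7,8,9]=2
  size 6 → [0,4,6,7,8,9]=2  [1,5,6,7,8,9]=2  [3,5,6,7,8,9]=2  [4,5,6,7,8,9]=4
  size 7 → [0,4,5,6,7,8,9]=6  [1,3,5,6,7,8,9]=4  [1,4,5,6,7,8,9]=6  [2,3,5,6,7,8,9]=2  [3,4,5,6,7,8,9]=6
  size 8 → [0,1,4,5,6,7,8,9]=12  [0,3,4,5,6,7,8,9]=12  [1,2,3,5,6,7,8,9]=6  [1,3,4,5,6,7,8,9]=16  [2,3,4,5,6,7,8,9]=8
  first=0(h) contributes 30
  first=1(k) contributes 20
  first=2(j) contributes 40
|[w]| = 90

90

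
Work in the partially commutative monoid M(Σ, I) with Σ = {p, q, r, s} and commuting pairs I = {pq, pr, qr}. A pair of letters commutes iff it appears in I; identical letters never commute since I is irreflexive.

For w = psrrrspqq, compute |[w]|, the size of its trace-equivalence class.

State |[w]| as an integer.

#0=p has no predecessor
#1=s depends on [0:p]
#2=r depends on [1:s]
#3=r depends on [2:r]
#4=r depends on [3:r]
#5=s depends on [4:r]
#6=p depends on [5:s]
#7=q depends on [5:s]
#8=q depends on [7:q]
sources: [0:p]
N(rest) = Σ N(rest − s) over sources s of rest; N(one piece) = 1:
  size 1 → [6]=1  [8]=1
  size 2 → [6,8]=2  [7,8]=1
  size 3 → [6,7,8]=3
  size 4 → [5,6,7,8]=3
  size 5 → [4,5,6,7,8]=3
  size 6 → [3,4,5,6,7,8]=3
  size 7 → [2,3,4,5,6,7,8]=3
  first=0(p) contributes 3

3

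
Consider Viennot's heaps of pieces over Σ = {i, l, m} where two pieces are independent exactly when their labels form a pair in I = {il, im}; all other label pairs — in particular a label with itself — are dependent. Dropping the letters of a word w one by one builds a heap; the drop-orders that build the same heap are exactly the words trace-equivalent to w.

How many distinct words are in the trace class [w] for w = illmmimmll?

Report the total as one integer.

#0=i has no predecessor
#1=l has no predecessor
#2=l depends on [1:l]
#3=m depends on [2:l]
#4=m depends on [3:m]
#5=i depends on [0:i]
#6=m depends on [4:m]
#7=m depends on [6:m]
#8=l depends on [7:m]
#9=l depends on [8:l]
sources: [0:i, 1:l]
N(rest) = Σ N(rest − s) over sources s of rest; N(one piece) = 1:
  size 1 → [5]=1  [9]=1
  size 2 → [0,5]=1  [5,9]=2  [8,9]=1
  size 3 → [0,5,9]=3  [5,8,9]=3  [7,8,9]=1
  size 4 → [0,5,8,9]=6  [5,7,8,9]=4  [6,7,8,9]=1
  size 5 → [0,5,7,8,9]=10  [4,6,7,8,9]=1  [5,6,7,8,9]=5
  size 6 → [0,5,6,7,8,9]=15  [3,4,6,7,8,9]=1  [4,5,6,7,8,9]=6
  size 7 → [0,4,5,6,7,8,9]=21  [2,3,4,6,7,8,9]=1  [3,4,5,6,7,8,9]=7
  size 8 → [0,3,4,5,6,7,8,9]=28  [1,2,3,4,6,7,8,9]=1  [2,3,4,5,6,7,8,9]=8
  first=0(i) contributes 9
  first=1(l) contributes 36
|[w]| = 45

45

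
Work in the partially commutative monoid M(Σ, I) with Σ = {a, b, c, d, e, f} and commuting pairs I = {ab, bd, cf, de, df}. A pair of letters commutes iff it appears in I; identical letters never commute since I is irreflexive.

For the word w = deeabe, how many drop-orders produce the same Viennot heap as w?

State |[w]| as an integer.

piece 0:d — minimal
piece 1:e — minimal
piece 2:e rests on {1:e}
piece 3:a rests on {0:d, 2:e}
piece 4:b rests on {2:e}
piece 5:e rests on {3:a, 4:b}
minimal pieces: {0:d, 1:e}
ways to finish when only these pieces remain (= sum over removing one remaining piece with nothing left below it):
  1 left: {5}→1
  2 left: {3,5}→1  {4,5}→1
  3 left: {0,3,5}→1  {3,4,5}→2
  4 left: {0,3,4,5}→3  {2,3,4,5}→2
  placing 0:d first → 2 extensions
  placing 1:e first → 5 extensions
total linear extensions = 7

7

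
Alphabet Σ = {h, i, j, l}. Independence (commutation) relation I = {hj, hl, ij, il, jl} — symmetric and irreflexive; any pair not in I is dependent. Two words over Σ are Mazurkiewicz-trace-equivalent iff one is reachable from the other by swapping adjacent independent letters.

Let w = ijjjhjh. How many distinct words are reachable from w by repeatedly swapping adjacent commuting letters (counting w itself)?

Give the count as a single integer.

35

drop 0:i onto floor
drop 1:j onto floor
drop 2:j onto {1:j}
drop 3:j onto {2:j}
drop 4:h onto {0:i}
drop 5:j onto {3:j}
drop 6:h onto {4:h}
ground layer = {0:i, 1:j}
drop-orders for the pieces not yet dropped (sum over which currently-grounded one goes next):
  1 to go: {5} 1  {6} 1
  2 to go: {3,5} 1  {4,6} 1  {5,6} 2
  3 to go: {0,4,6} 1  {2,3,5} 1  {3,5,6} 3  {4,5,6} 3
  4 to go: {0,4,5,6} 4  {1,2,3,5} 1  {2,3,5,6} 4  {3,4,5,6} 6
  5 to go: {0,3,4,5,6} 10  {1,2,3,5,6} 5  {2,3,4,5,6} 10
  if 0:i drops first: 15 orders
  if 1:j drops first: 20 orders
heap linearizations: 35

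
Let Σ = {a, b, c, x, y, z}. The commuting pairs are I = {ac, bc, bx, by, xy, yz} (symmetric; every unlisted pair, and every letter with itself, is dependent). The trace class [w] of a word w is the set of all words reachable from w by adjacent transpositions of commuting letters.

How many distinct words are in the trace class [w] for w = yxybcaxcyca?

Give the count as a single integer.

54

drop 0:y onto floor
drop 1:x onto floor
drop 2:y onto {0:y}
drop 3:b onto floor
drop 4:c onto {1:x, 2:y}
drop 5:a onto {1:x, 2:y, 3:b}
drop 6:x onto {4:c, 5:a}
drop 7:c onto {6:x}
drop 8:y onto {7:c}
drop 9:c onto {8:y}
drop 10:a onto {8:y}
ground layer = {0:y, 1:x, 3:b}
drop-orders for the pieces not yet dropped (sum over which currently-grounded one goes next):
  1 to go: {9} 1  {10} 1
  2 to go: {9,10} 2
  3 to go: {8,9,10} 2
  4 to go: {7,8,9,10} 2
  5 to go: {6,7,8,9,10} 2
  6 to go: {4,6,7,8,9,10} 2  {5,6,7,8,9,10} 2
  7 to go: {3,5,6,7,8,9,10} 2  {4,5,6,7,8,9,10} 4
  8 to go: {1,4,5,6,7,8,9,10} 4  {2,4,5,6,7,8,9,10} 4  {3,4,5,6,7,8,9,10} 6
  9 to go: {0,2,4,5,6,7,8,9,10} 4  {1,2,4,5,6,7,8,9,10} 8  {1,3,4,5,6,7,8,9,10} 10  {2,3,4,5,6,7,8,9,10} 10
  if 0:y drops first: 28 orders
  if 1:x drops first: 14 orders
  if 3:b drops first: 12 orders
heap linearizations: 54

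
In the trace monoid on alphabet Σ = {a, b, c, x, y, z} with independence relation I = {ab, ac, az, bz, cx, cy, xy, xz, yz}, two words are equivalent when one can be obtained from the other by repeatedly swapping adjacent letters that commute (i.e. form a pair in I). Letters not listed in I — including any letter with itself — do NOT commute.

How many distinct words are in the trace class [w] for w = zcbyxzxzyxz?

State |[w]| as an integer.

#0=z has no predecessor
#1=c depends on [0:z]
#2=b depends on [1:c]
#3=y depends on [2:b]
#4=x depends on [2:b]
#5=z depends on [1:c]
#6=x depends on [4:x]
#7=z depends on [5:z]
#8=y depends on [3:y]
#9=x depends on [6:x]
#10=z depends on [7:z]
sources: [0:z]
N(rest) = Σ N(rest − s) over sources s of rest; N(one piece) = 1:
  size 1 → [8]=1  [9]=1  [10]=1
  size 2 → [3,8]=1  [6,9]=1  [7,10]=1  [8,9]=2  [8,10]=2  [9,10]=2
  size 3 → [3,8,9]=3  [3,8,10]=3  [4,6,9]=1  [5,7,10]=1  [6,8,9]=3  [6,9,10]=3  [7,8,10]=3  [7,9,10]=3  [8,9,10]=6
  size 4 → [3,6,8,9]=6  [3,7,8,10]=6  [3,8,9,10]=12  [4,6,8,9]=4  [4,6,9,10]=4  [5,7,8,10]=4  [5,7,9,10]=4  [6,7,9,10]=6  [6,8,9,10]=12  [7,8,9,10]=12
  size 5 → [3,4,6,8,9]=10  [3,5,7,8,10]=10  [3,6,8,9,10]=30  [3,7,8,9,10]=30  [4,6,7,9,10]=10  [4,6,8,9,10]=20  [5,6,7,9,10]=10  [5,7,8,9,10]=20  [6,7,8,9,10]=30
  size 6 → [2,3,4,6,8,9]=10  [3,4,6,8,9,10]=60  [3,5,7,8,9,10]=60  [3,6,7,8,9,10]=90  [4,5,6,7,9,10]=20  [4,6,7,8,9,10]=60  [5,6,7,8,9,10]=60
  size 7 → [2,3,4,6,8,9,10]=70  [3,4,6,7,8,9,10]=210  [3,5,6,7,8,9,10]=210  [4,5,6,7,8,9,10]=140
  size 8 → [2,3,4,6,7,8,9,10]=280  [3,4,5,6,7,8,9,10]=560
  size 9 → [2,3,4,5,6,7,8,9,10]=840
  first=0(z) contributes 840

840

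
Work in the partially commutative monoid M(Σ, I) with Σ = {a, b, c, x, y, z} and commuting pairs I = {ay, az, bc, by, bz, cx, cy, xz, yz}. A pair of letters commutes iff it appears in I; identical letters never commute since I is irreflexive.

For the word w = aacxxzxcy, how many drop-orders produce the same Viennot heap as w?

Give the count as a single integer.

35

#0=a has no predecessor
#1=a depends on [0:a]
#2=c depends on [1:a]
#3=x depends on [1:a]
#4=x depends on [3:x]
#5=z depends on [2:c]
#6=x depends on [4:x]
#7=c depends on [5:z]
#8=y depends on [6:x]
sources: [0:a]
N(rest) = Σ N(rest − s) over sources s of rest; N(one piece) = 1:
  size 1 → [7]=1  [8]=1
  size 2 → [5,7]=1  [6,8]=1  [7,8]=2
  size 3 → [2,5,7]=1  [4,6,8]=1  [5,7,8]=3  [6,7,8]=3
  size 4 → [2,5,7,8]=4  [3,4,6,8]=1  [4,6,7,8]=4  [5,6,7,8]=6
  size 5 → [2,5,6,7,8]=10  [3,4,6,7,8]=5  [4,5,6,7,8]=10
  size 6 → [2,4,5,6,7,8]=20  [3,4,5,6,7,8]=15
  size 7 → [2,3,4,5,6,7,8]=35
  first=0(a) contributes 35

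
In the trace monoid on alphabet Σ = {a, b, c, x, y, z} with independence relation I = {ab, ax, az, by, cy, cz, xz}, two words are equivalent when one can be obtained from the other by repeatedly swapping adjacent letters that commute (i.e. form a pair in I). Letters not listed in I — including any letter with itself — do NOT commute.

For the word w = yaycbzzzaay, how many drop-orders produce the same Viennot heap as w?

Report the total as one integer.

0(y) covers ∅
1(a) covers 0:y
2(y) covers 1:a
3(c) covers 1:a
4(b) covers 3:c
5(z) covers 2:y, 4:b
6(z) covers 5:z
7(z) covers 6:z
8(a) covers 2:y, 3:c
9(a) covers 8:a
10(y) covers 7:z, 9:a
floor of heap: 0:y
completions by unplaced set U, small U first (add the entries for U minus each lowest piece of U):
  |U|=1: {10}:1
  |U|=2: {7,10}:1  {9,10}:1
  |U|=3: {6,7,10}:1  {7,9,10}:2  {8,9,10}:1
  |U|=4: {5,6,7,10}:1  {6,7,9,10}:3  {7,8,9,10}:3
  |U|=5: {4,5,6,7,10}:1  {5,6,7,9,10}:4  {6,7,8,9,10}:6
  |U|=6: {4,5,6,7,9,10}:5  {5,6,7,8,9,10}:10
  |U|=7: {2,5,6,7,8,9,10}:10  {4,5,6,7,8,9,10}:15
  |U|=8: {2,4,5,6,7,8,9,10}:25  {3,4,5,6,7,8,9,10}:15
  |U|=9: {2,3,4,5,6,7,8,9,10}:40
  start at 0(y): 40

40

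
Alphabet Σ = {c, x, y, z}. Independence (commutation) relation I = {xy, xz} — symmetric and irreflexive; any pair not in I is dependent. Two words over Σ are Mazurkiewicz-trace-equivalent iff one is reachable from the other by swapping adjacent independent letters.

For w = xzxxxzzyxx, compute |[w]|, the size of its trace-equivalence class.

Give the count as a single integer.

210

0(x) covers ∅
1(z) covers ∅
2(x) covers 0:x
3(x) covers 2:x
4(x) covers 3:x
5(z) covers 1:z
6(z) covers 5:z
7(y) covers 6:z
8(x) covers 4:x
9(x) covers 8:x
floor of heap: 0:x, 1:z
completions by unplaced set U, small U first (add the entries for U minus each lowest piece of U):
  |U|=1: {7}:1  {9}:1
  |U|=2: {6,7}:1  {7,9}:2  {8,9}:1
  |U|=3: {4,8,9}:1  {5,6,7}:1  {6,7,9}:3  {7,8,9}:3
  |U|=4: {1,5,6,7}:1  {3,4,8,9}:1  {4,7,8,9}:4  {5,6,7,9}:4  {6,7,8,9}:6
  |U|=5: {1,5,6,7,9}:5  {2,3,4,8,9}:1  {3,4,7,8,9}:5  {4,6,7,8,9}:10  {5,6,7,8,9}:10
  |U|=6: {0,2,3,4,8,9}:1  {1,5,6,7,8,9}:15  {2,3,4,7,8,9}:6  {3,4,6,7,8,9}:15  {4,5,6,7,8,9}:20
  |U|=7: {0,2,3,4,7,8,9}:7  {1,4,5,6,7,8,9}:35  {2,3,4,6,7,8,9}:21  {3,4,5,6,7,8,9}:35
  |U|=8: {0,2,3,4,6,7,8,9}:28  {1,3,4,5,6,7,8,9}:70  {2,3,4,5,6,7,8,9}:56
  start at 0(x): 126
  start at 1(z): 84
sum over floor = 210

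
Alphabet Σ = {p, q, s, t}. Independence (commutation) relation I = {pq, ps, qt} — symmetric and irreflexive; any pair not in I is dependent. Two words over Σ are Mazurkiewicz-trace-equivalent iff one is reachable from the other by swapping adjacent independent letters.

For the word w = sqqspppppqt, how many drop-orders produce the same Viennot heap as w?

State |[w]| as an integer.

378

drop 0:s onto floor
drop 1:q onto {0:s}
drop 2:q onto {1:q}
drop 3:s onto {2:q}
drop 4:p onto floor
drop 5:p onto {4:p}
drop 6:p onto {5:p}
drop 7:p onto {6:p}
drop 8:p onto {7:p}
drop 9:q onto {3:s}
drop 10:t onto {3:s, 8:p}
ground layer = {0:s, 4:p}
drop-orders for the pieces not yet dropped (sum over which currently-grounded one goes next):
  1 to go: {9} 1  {10} 1
  2 to go: {8,10} 1  {9,10} 2
  3 to go: {3,9,10} 2  {7,8,10} 1  {8,9,10} 3
  4 to go: {2,3,9,10} 2  {3,8,9,10} 5  {6,7,8,10} 1  {7,8,9,10} 4
  5 to go: {1,2,3,9,10} 2  {2,3,8,9,10} 7  {3,7,8,9,10} 9  {5,6,7,8,10} 1  {6,7,8,9,10} 5
  6 to go: {0,1,2,3,9,10} 2  {1,2,3,8,9,10} 9  {2,3,7,8,9,10} 16  {3,6,7,8,9,10} 14  {4,5,6,7,8,10} 1  {5,6,7,8,9,10} 6
  7 to go: {0,1,2,3,8,9,10} 11  {1,2,3,7,8,9,10} 25  {2,3,6,7,8,9,10} 30  {3,5,6,7,8,9,10} 20  {4,5,6,7,8,9,10} 7
  8 to go: {0,1,2,3,7,8,9,10} 36  {1,2,3,6,7,8,9,10} 55  {2,3,5,6,7,8,9,10} 50  {3,4,5,6,7,8,9,10} 27
  9 to go: {0,1,2,3,6,7,8,9,10} 91  {1,2,3,5,6,7,8,9,10} 105  {2,3,4,5,6,7,8,9,10} 77
  if 0:s drops first: 182 orders
  if 4:p drops first: 196 orders
heap linearizations: 378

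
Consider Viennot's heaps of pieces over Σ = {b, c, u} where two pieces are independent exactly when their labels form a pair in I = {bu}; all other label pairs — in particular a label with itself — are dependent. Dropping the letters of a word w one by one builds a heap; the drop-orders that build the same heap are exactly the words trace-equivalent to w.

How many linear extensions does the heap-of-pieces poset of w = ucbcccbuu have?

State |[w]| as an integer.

3

drop 0:u onto floor
drop 1:c onto {0:u}
drop 2:b onto {1:c}
drop 3:c onto {2:b}
drop 4:c onto {3:c}
drop 5:c onto {4:c}
drop 6:b onto {5:c}
drop 7:u onto {5:c}
drop 8:u onto {7:u}
ground layer = {0:u}
drop-orders for the pieces not yet dropped (sum over which currently-grounded one goes next):
  1 to go: {6} 1  {8} 1
  2 to go: {6,8} 2  {7,8} 1
  3 to go: {6,7,8} 3
  4 to go: {5,6,7,8} 3
  5 to go: {4,5,6,7,8} 3
  6 to go: {3,4,5,6,7,8} 3
  7 to go: {2,3,4,5,6,7,8} 3
  if 0:u drops first: 3 orders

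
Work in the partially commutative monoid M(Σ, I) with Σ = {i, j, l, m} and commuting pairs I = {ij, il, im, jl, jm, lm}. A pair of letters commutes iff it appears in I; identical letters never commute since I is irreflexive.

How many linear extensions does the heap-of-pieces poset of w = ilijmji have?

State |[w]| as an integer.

420

#0=i has no predecessor
#1=l has no predecessor
#2=i depends on [0:i]
#3=j has no predecessor
#4=m has no predecessor
#5=j depends on [3:j]
#6=i depends on [2:i]
sources: [0:i, 1:l, 3:j, 4:m]
N(rest) = Σ N(rest − s) over sources s of rest; N(one piece) = 1:
  size 1 → [1]=1  [4]=1  [5]=1  [6]=1
  size 2 → [1,4]=2  [1,5]=2  [1,6]=2  [2,6]=1  [3,5]=1  [4,5]=2  [4,6]=2  [5,6]=2
  size 3 → [0,2,6]=1  [1,2,6]=3  [1,3,5]=3  [1,4,5]=6  [1,4,6]=6  [1,5,6]=6  [2,4,6]=3  [2,5,6]=3  [3,4,5]=3  [3,5,6]=3  [4,5,6]=6
  size 4 → [0,1,2,6]=4  [0,2,4,6]=4  [0,2,5,6]=4  [1,2,4,6]=12  [1,2,5,6]=12  [1,3,4,5]=12  [1,3,5,6]=12  [1,4,5,6]=24  [2,3,5,6]=6  [2,4,5,6]=12  [3,4,5,6]=12
  size 5 → [0,1,2,4,6]=20  [0,1,2,5,6]=20  [0,2,3,5,6]=10  [0,2,4,5,6]=20  [1,2,3,5,6]=30  [1,2,4,5,6]=60  [1,3,4,5,6]=60  [2,3,4,5,6]=30
  first=0(i) contributes 180
  first=1(l) contributes 60
  first=3(j) contributes 120
  first=4(m) contributes 60
|[w]| = 420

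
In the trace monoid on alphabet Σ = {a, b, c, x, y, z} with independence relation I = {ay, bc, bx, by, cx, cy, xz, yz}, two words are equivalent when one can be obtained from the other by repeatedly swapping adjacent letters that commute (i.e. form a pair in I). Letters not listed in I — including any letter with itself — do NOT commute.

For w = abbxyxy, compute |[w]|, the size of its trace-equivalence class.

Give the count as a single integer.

#0=a has no predecessor
#1=b depends on [0:a]
#2=b depends on [1:b]
#3=x depends on [0:a]
#4=y depends on [3:x]
#5=x depends on [4:y]
#6=y depends on [5:x]
sources: [0:a]
N(rest) = Σ N(rest − s) over sources s of rest; N(one piece) = 1:
  size 1 → [2]=1  [6]=1
  size 2 → [1,2]=1  [2,6]=2  [5,6]=1
  size 3 → [1,2,6]=3  [2,5,6]=3  [4,5,6]=1
  size 4 → [1,2,5,6]=6  [2,4,5,6]=4  [3,4,5,6]=1
  size 5 → [1,2,4,5,6]=10  [2,3,4,5,6]=5
  first=0(a) contributes 15

15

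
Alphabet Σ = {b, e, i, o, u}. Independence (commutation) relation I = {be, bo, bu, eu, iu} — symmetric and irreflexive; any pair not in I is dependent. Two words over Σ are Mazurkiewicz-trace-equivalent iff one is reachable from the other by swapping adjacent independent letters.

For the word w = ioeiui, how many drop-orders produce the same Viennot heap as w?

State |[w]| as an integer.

4

0(i) covers ∅
1(o) covers 0:i
2(e) covers 1:o
3(i) covers 2:e
4(u) covers 1:o
5(i) covers 3:i
floor of heap: 0:i
completions by unplaced set U, small U first (add the entries for U minus each lowest piece of U):
  |U|=1: {4}:1  {5}:1
  |U|=2: {3,5}:1  {4,5}:2
  |U|=3: {2,3,5}:1  {3,4,5}:3
  |U|=4: {2,3,4,5}:4
  start at 0(i): 4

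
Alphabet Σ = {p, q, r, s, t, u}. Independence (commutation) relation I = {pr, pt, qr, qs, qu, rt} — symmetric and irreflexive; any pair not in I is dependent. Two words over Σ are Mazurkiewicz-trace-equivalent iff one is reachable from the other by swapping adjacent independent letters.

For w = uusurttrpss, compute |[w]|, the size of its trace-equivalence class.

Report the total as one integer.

30

drop 0:u onto floor
drop 1:u onto {0:u}
drop 2:s onto {1:u}
drop 3:u onto {2:s}
drop 4:r onto {3:u}
drop 5:t onto {3:u}
drop 6:t onto {5:t}
drop 7:r onto {4:r}
drop 8:p onto {3:u}
drop 9:s onto {6:t, 7:r, 8:p}
drop 10:s onto {9:s}
ground layer = {0:u}
drop-orders for the pieces not yet dropped (sum over which currently-grounded one goes next):
  1 to go: {10} 1
  2 to go: {9,10} 1
  3 to go: {6,9,10} 1  {7,9,10} 1  {8,9,10} 1
  4 to go: {4,7,9,10} 1  {5,6,9,10} 1  {6,7,9,10} 2  {6,8,9,10} 2  {7,8,9,10} 2
  5 to go: {4,6,7,9,10} 3  {4,7,8,9,10} 3  {5,6,7,9,10} 3  {5,6,8,9,10} 3  {6,7,8,9,10} 6
  6 to go: {4,5,6,7,9,10} 6  {4,6,7,8,9,10} 12  {5,6,7,8,9,10} 12
  7 to go: {4,5,6,7,8,9,10} 30
  8 to go: {3,4,5,6,7,8,9,10} 30
  9 to go: {2,3,4,5,6,7,8,9,10} 30
  if 0:u drops first: 30 orders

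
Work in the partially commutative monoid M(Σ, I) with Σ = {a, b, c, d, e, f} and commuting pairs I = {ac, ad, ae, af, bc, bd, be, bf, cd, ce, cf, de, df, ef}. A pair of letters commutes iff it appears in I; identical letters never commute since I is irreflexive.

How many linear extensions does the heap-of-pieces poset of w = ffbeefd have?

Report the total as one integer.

#0=f has no predecessor
#1=f depends on [0:f]
#2=b has no predecessor
#3=e has no predecessor
#4=e depends on [3:e]
#5=f depends on [1:f]
#6=d has no predecessor
sources: [0:f, 2:b, 3:e, 6:d]
N(rest) = Σ N(rest − s) over sources s of rest; N(one piece) = 1:
  size 1 → [2]=1  [4]=1  [5]=1  [6]=1
  size 2 → [1,5]=1  [2,4]=2  [2,5]=2  [2,6]=2  [3,4]=1  [4,5]=2  [4,6]=2  [5,6]=2
  size 3 → [0,1,5]=1  [1,2,5]=3  [1,4,5]=3  [1,5,6]=3  [2,3,4]=3  [2,4,5]=6  [2,4,6]=6  [2,5,6]=6  [3,4,5]=3  [3,4,6]=3  [4,5,6]=6
  size 4 → [0,1,2,5]=4  [0,1,4,5]=4  [0,1,5,6]=4  [1,2,4,5]=12  [1,2,5,6]=12  [1,3,4,5]=6  [1,4,5,6]=12  [2,3,4,5]=12  [2,3,4,6]=12  [2,4,5,6]=24  [3,4,5,6]=12
  size 5 → [0,1,2,4,5]=20  [0,1,2,5,6]=20  [0,1,3,4,5]=10  [0,1,4,5,6]=20  [1,2,3,4,5]=30  [1,2,4,5,6]=60  [1,3,4,5,6]=30  [2,3,4,5,6]=60
  first=0(f) contributes 180
  first=2(b) contributes 60
  first=3(e) contributes 120
  first=6(d) contributes 60
|[w]| = 420

420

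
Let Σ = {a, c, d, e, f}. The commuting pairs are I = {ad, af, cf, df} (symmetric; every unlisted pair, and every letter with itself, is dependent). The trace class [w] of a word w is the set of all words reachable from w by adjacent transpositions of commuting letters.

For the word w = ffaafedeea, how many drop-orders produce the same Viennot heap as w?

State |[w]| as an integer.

0(f) covers ∅
1(f) covers 0:f
2(a) covers ∅
3(a) covers 2:a
4(f) covers 1:f
5(e) covers 3:a, 4:f
6(d) covers 5:e
7(e) covers 6:d
8(e) covers 7:e
9(a) covers 8:e
floor of heap: 0:f, 2:a
completions by unplaced set U, small U first (add the entries for U minus each lowest piece of U):
  |U|=1: {9}:1
  |U|=2: {8,9}:1
  |U|=3: {7,8,9}:1
  |U|=4: {6,7,8,9}:1
  |U|=5: {5,6,7,8,9}:1
  |U|=6: {3,5,6,7,8,9}:1  {4,5,6,7,8,9}:1
  |U|=7: {1,4,5,6,7,8,9}:1  {2,3,5,6,7,8,9}:1  {3,4,5,6,7,8,9}:2
  |U|=8: {0,1,4,5,6,7,8,9}:1  {1,3,4,5,6,7,8,9}:3  {2,3,4,5,6,7,8,9}:3
  start at 0(f): 6
  start at 2(a): 4
sum over floor = 10

10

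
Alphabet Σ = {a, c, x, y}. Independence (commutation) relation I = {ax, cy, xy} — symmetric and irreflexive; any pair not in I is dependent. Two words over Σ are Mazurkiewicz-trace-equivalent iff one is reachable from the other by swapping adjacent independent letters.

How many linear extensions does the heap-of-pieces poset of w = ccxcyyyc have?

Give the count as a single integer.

piece 0:c — minimal
piece 1:c rests on {0:c}
piece 2:x rests on {1:c}
piece 3:c rests on {2:x}
piece 4:y — minimal
piece 5:y rests on {4:y}
piece 6:y rests on {5:y}
piece 7:c rests on {3:c}
minimal pieces: {0:c, 4:y}
ways to finish when only these pieces remain (= sum over removing one remaining piece with nothing left below it):
  1 left: {6}→1  {7}→1
  2 left: {3,7}→1  {5,6}→1  {6,7}→2
  3 left: {2,3,7}→1  {3,6,7}→3  {4,5,6}→1  {5,6,7}→3
  4 left: {1,2,3,7}→1  {2,3,6,7}→4  {3,5,6,7}→6  {4,5,6,7}→4
  5 left: {0,1,2,3,7}→1  {1,2,3,6,7}→5  {2,3,5,6,7}→10  {3,4,5,6,7}→10
  6 left: {0,1,2,3,6,7}→6  {1,2,3,5,6,7}→15  {2,3,4,5,6,7}→20
  placing 0:c first → 35 extensions
  placing 4:y first → 21 extensions
total linear extensions = 56

56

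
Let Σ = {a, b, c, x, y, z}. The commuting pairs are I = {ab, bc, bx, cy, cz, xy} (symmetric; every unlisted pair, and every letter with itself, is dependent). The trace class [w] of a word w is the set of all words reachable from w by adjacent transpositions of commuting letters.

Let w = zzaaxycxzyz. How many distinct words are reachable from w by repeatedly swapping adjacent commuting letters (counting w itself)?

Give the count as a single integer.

4

#0=z has no predecessor
#1=z depends on [0:z]
#2=a depends on [1:z]
#3=a depends on [2:a]
#4=x depends on [3:a]
#5=y depends on [3:a]
#6=c depends on [4:x]
#7=x depends on [6:c]
#8=z depends on [5:y, 7:x]
#9=y depends on [8:z]
#10=z depends on [9:y]
sources: [0:z]
N(rest) = Σ N(rest − s) over sources s of rest; N(one piece) = 1:
  size 1 → [10]=1
  size 2 → [9,10]=1
  size 3 → [8,9,10]=1
  size 4 → [5,8,9,10]=1  [7,8,9,10]=1
  size 5 → [5,7,8,9,10]=2  [6,7,8,9,10]=1
  size 6 → [4,6,7,8,9,10]=1  [5,6,7,8,9,10]=3
  size 7 → [4,5,6,7,8,9,10]=4
  size 8 → [3,4,5,6,7,8,9,10]=4
  size 9 → [2,3,4,5,6,7,8,9,10]=4
  first=0(z) contributes 4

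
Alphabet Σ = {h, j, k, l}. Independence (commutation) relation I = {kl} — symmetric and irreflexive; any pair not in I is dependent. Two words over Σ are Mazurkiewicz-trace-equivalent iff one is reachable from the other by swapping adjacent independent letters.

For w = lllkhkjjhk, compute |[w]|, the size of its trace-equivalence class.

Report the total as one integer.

drop 0:l onto floor
drop 1:l onto {0:l}
drop 2:l onto {1:l}
drop 3:k onto floor
drop 4:h onto {2:l, 3:k}
drop 5:k onto {4:h}
drop 6:j onto {5:k}
drop 7:j onto {6:j}
drop 8:h onto {7:j}
drop 9:k onto {8:h}
ground layer = {0:l, 3:k}
drop-orders for the pieces not yet dropped (sum over which currently-grounded one goes next):
  1 to go: {9} 1
  2 to go: {8,9} 1
  3 to go: {7,8,9} 1
  4 to go: {6,7,8,9} 1
  5 to go: {5,6,7,8,9} 1
  6 to go: {4,5,6,7,8,9} 1
  7 to go: {2,4,5,6,7,8,9} 1  {3,4,5,6,7,8,9} 1
  8 to go: {1,2,4,5,6,7,8,9} 1  {2,3,4,5,6,7,8,9} 2
  if 0:l drops first: 3 orders
  if 3:k drops first: 1 orders
heap linearizations: 4

4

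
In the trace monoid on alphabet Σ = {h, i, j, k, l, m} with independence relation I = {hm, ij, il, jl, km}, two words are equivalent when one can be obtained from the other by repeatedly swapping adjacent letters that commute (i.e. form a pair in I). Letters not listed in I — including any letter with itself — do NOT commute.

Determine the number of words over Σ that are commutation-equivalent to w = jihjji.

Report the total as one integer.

0(j) covers ∅
1(i) covers ∅
2(h) covers 0:j, 1:i
3(j) covers 2:h
4(j) covers 3:j
5(i) covers 2:h
floor of heap: 0:j, 1:i
completions by unplaced set U, small U first (add the entries for U minus each lowest piece of U):
  |U|=1: {4}:1  {5}:1
  |U|=2: {3,4}:1  {4,5}:2
  |U|=3: {3,4,5}:3
  |U|=4: {2,3,4,5}:3
  start at 0(j): 3
  start at 1(i): 3
sum over floor = 6

6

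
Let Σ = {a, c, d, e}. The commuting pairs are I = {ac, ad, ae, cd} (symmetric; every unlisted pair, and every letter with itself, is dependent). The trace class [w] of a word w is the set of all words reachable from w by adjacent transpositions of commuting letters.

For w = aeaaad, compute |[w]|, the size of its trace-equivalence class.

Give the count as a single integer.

15

drop 0:a onto floor
drop 1:e onto floor
drop 2:a onto {0:a}
drop 3:a onto {2:a}
drop 4:a onto {3:a}
drop 5:d onto {1:e}
ground layer = {0:a, 1:e}
drop-orders for the pieces not yet dropped (sum over which currently-grounded one goes next):
  1 to go: {4} 1  {5} 1
  2 to go: {1,5} 1  {3,4} 1  {4,5} 2
  3 to go: {1,4,5} 3  {2,3,4} 1  {3,4,5} 3
  4 to go: {0,2,3,4} 1  {1,3,4,5} 6  {2,3,4,5} 4
  if 0:a drops first: 10 orders
  if 1:e drops first: 5 orders
heap linearizations: 15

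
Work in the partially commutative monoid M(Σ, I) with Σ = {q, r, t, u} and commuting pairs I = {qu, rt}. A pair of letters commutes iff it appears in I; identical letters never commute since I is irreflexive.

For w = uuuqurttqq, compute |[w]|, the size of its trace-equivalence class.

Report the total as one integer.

0(u) covers ∅
1(u) covers 0:u
2(u) covers 1:u
3(q) covers ∅
4(u) covers 2:u
5(r) covers 3:q, 4:u
6(t) covers 3:q, 4:u
7(t) covers 6:t
8(q) covers 5:r, 7:t
9(q) covers 8:q
floor of heap: 0:u, 3:q
completions by unplaced set U, small U first (add the entries for U minus each lowest piece of U):
  |U|=1: {9}:1
  |U|=2: {8,9}:1
  |U|=3: {5,8,9}:1  {7,8,9}:1
  |U|=4: {5,7,8,9}:2  {6,7,8,9}:1
  |U|=5: {5,6,7,8,9}:3
  |U|=6: {3,5,6,7,8,9}:3  {4,5,6,7,8,9}:3
  |U|=7: {2,4,5,6,7,8,9}:3  {3,4,5,6,7,8,9}:6
  |U|=8: {1,2,4,5,6,7,8,9}:3  {2,3,4,5,6,7,8,9}:9
  start at 0(u): 12
  start at 3(q): 3
sum over floor = 15

15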